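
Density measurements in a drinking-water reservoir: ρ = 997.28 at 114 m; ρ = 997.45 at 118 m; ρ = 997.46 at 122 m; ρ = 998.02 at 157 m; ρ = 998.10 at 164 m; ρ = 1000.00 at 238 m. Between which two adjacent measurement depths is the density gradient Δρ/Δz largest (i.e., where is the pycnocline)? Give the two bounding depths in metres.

114–118 m

Compute the density gradient over each adjacent pair:
  114–118 m: Δρ/Δz = 0.17/4 = 0.043 kg m⁻⁴
  118–122 m: Δρ/Δz = 0.01/4 = 2.5 × 10⁻³ kg m⁻⁴
  122–157 m: Δρ/Δz = 0.56/35 = 0.016 kg m⁻⁴
  157–164 m: Δρ/Δz = 0.08/7 = 0.011 kg m⁻⁴
  164–238 m: Δρ/Δz = 1.90/74 = 0.026 kg m⁻⁴
The largest gradient is in the 114–118 m interval — the pycnocline.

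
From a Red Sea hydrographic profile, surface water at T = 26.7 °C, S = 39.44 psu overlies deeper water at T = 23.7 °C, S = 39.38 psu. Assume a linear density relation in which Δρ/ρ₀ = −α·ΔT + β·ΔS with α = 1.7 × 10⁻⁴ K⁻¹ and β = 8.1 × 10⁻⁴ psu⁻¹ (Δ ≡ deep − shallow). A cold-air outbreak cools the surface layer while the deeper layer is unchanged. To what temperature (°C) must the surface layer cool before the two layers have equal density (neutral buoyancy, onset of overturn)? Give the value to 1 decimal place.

24.0 °C

Neutral buoyancy requires Δρ = 0, i.e. −α(T_deep − T_surf′) + β(S_deep − S_surf) = 0.
T_surf′ = T_deep − (β/α)·ΔS = 23.7 − (8.1 × 10⁻⁴/1.7 × 10⁻⁴)·(-0.06) = 23.986 °C.
Cooling required: 26.7 − (23.986) = 2.714 °C.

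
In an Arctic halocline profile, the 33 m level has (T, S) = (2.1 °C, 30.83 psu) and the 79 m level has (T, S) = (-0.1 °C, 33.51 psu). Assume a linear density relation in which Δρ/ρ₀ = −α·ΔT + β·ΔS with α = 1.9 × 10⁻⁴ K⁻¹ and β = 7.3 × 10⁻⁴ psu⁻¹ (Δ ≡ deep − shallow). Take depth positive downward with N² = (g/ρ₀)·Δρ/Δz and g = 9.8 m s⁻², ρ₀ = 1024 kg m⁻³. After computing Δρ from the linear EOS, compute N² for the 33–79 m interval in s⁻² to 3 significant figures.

5.06 × 10⁻⁴ s⁻²

ΔT = -2.2 K, ΔS = +2.68 psu (deep − shallow).
Δρ/ρ₀ = −αΔT + βΔS = 4.18 × 10⁻⁴ + 1.9564 × 10⁻³ = 2.3744 × 10⁻³, so Δρ ≈ 2.431 kg m⁻³.
N² = (g/ρ₀)·Δρ/Δz = g·(Δρ/ρ₀)/Δz = 9.8 × 2.3744 × 10⁻³ / 46 = 5.0585 × 10⁻⁴ s⁻² ≈ 5.06 × 10⁻⁴ s⁻².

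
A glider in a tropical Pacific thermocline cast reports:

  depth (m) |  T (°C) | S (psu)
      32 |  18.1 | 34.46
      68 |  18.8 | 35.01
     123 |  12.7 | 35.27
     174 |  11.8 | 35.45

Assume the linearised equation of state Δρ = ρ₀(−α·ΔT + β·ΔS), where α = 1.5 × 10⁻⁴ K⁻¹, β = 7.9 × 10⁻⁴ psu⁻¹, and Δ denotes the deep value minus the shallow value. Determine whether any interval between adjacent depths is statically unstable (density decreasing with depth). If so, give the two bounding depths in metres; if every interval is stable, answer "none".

Evaluate Δρ/ρ₀ = −αΔT + βΔS across each adjacent pair:
  32–68 m: −αΔT+βΔS = −(1.5 × 10⁻⁴)(+0.7)+(7.9 × 10⁻⁴)(+0.55) = 3.3 × 10⁻⁴ → stable
  68–123 m: −αΔT+βΔS = −(1.5 × 10⁻⁴)(-6.1)+(7.9 × 10⁻⁴)(+0.26) = 1.1 × 10⁻³ → stable
  123–174 m: −αΔT+βΔS = −(1.5 × 10⁻⁴)(-0.9)+(7.9 × 10⁻⁴)(+0.18) = 2.8 × 10⁻⁴ → stable
Every interval has Δρ > 0: the column is stably stratified throughout.

none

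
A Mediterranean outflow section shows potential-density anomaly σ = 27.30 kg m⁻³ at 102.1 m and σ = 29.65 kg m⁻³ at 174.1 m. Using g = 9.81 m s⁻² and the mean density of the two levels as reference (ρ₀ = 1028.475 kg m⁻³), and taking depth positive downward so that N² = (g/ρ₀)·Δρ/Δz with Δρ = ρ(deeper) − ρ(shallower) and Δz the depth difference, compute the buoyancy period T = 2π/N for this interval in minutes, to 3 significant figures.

Δρ = 1029.65 − 1027.30 = 2.35 kg m⁻³ over Δz = 174.1 − 102.1 = 72 m.
N² = (9.81/1028.475) × (2.35/72) = 3.1132 × 10⁻⁴ s⁻².
N = √(3.1132 × 10⁻⁴) = 0.017644 rad s⁻¹, so T = 2π/N = 356.11 s = 5.9352 min ≈ 5.94 min.
N² > 0, so the interval is statically stable.

5.94 min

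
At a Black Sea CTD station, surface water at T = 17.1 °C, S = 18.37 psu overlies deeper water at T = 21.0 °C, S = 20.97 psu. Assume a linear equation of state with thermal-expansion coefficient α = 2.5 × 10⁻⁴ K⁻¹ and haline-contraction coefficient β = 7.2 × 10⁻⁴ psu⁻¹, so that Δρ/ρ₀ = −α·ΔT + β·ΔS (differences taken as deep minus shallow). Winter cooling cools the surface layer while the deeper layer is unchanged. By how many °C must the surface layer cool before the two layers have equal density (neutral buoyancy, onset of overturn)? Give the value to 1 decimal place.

Neutral buoyancy requires Δρ = 0, i.e. −α(T_deep − T_surf′) + β(S_deep − S_surf) = 0.
T_surf′ = T_deep − (β/α)·ΔS = 21.0 − (7.2 × 10⁻⁴/2.5 × 10⁻⁴)·(+2.60) = 13.512 °C.
Cooling required: 17.1 − (13.512) = 3.588 °C.

3.6 °C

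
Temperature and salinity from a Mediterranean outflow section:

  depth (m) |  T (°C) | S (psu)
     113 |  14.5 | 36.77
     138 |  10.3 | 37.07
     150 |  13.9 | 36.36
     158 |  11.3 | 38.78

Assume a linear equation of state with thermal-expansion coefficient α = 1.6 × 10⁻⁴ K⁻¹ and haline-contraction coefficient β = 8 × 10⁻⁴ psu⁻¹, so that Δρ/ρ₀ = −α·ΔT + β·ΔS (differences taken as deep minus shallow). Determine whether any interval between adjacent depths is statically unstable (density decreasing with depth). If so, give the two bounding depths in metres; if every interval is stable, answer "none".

138–150 m

Evaluate Δρ/ρ₀ = −αΔT + βΔS across each adjacent pair:
  113–138 m: −αΔT+βΔS = −(1.6 × 10⁻⁴)(-4.2)+(8 × 10⁻⁴)(+0.30) = 9.1 × 10⁻⁴ → stable
  138–150 m: −αΔT+βΔS = −(1.6 × 10⁻⁴)(+3.6)+(8 × 10⁻⁴)(-0.71) = -1.1 × 10⁻³ → UNSTABLE
  150–158 m: −αΔT+βΔS = −(1.6 × 10⁻⁴)(-2.6)+(8 × 10⁻⁴)(+2.42) = 2.4 × 10⁻³ → stable
The 138–150 m interval has Δρ < 0: lighter water underlies denser water.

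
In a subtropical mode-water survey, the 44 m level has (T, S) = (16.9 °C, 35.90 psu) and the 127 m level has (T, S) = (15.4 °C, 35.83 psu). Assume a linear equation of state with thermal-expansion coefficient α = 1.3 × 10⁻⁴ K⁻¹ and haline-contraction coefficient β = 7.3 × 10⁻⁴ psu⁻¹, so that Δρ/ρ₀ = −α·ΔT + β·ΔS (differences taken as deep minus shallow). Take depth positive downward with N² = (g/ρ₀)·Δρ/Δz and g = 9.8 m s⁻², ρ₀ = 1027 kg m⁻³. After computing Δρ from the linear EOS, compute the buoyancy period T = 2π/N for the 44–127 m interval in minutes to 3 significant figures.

25.4 min

ΔT = -1.5 K, ΔS = -0.07 psu (deep − shallow).
Δρ/ρ₀ = −αΔT + βΔS = 1.95 × 10⁻⁴ − 5.11 × 10⁻⁵ = 1.439 × 10⁻⁴, so Δρ ≈ 0.1478 kg m⁻³.
N² = (g/ρ₀)·Δρ/Δz = g·(Δρ/ρ₀)/Δz = 9.8 × 1.439 × 10⁻⁴ / 83 = 1.6991 × 10⁻⁵ s⁻².
N = √(1.6991 × 10⁻⁵) = 4.1220 × 10⁻³ rad s⁻¹ → T = 2π/N = 1.5243 × 10³ s = 25.405 min ≈ 25.4 min.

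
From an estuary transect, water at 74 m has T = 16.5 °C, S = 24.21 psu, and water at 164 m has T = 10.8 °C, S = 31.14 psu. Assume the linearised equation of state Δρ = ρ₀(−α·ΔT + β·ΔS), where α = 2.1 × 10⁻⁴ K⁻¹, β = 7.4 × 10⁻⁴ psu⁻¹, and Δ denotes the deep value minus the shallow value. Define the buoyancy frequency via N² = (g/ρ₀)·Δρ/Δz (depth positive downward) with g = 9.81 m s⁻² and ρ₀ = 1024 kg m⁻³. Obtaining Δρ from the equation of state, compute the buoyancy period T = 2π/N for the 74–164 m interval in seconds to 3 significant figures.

239 s

ΔT = -5.7 K, ΔS = +6.93 psu (deep − shallow).
Δρ/ρ₀ = −αΔT + βΔS = 1.197 × 10⁻³ + 5.1282 × 10⁻³ = 6.3252 × 10⁻³, so Δρ ≈ 6.477 kg m⁻³.
N² = (g/ρ₀)·Δρ/Δz = g·(Δρ/ρ₀)/Δz = 9.81 × 6.3252 × 10⁻³ / 90 = 6.8945 × 10⁻⁴ s⁻².
N = √(6.8945 × 10⁻⁴) = 0.026257 rad s⁻¹ → T = 2π/N = 239.30 s ≈ 239 s.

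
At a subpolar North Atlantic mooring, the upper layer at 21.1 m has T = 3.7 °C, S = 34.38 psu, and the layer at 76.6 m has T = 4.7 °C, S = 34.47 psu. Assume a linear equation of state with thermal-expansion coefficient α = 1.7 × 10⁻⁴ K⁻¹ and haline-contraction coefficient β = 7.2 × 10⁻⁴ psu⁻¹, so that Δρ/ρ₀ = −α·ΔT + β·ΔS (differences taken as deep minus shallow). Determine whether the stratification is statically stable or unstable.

ΔT = 4.7 − 3.7 = +1.0 K and ΔS = 34.47 − 34.38 = +0.09 psu (deep − shallow).
−αΔT = -1.70 × 10⁻⁴; βΔS = 6.48 × 10⁻⁵; sum Δρ/ρ₀ = -1.052 × 10⁻⁴.
Δρ/ρ₀ < 0, so Δρ < 0: deeper water is lighter → statically unstable; the column would overturn.

unstable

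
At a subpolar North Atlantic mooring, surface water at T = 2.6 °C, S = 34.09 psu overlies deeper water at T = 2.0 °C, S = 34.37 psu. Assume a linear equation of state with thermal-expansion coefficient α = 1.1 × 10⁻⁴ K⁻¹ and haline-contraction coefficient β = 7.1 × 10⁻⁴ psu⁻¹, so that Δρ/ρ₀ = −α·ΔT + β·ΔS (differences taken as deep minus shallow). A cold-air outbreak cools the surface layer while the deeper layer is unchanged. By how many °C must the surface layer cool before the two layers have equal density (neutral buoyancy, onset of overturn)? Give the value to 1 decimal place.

2.4 °C

Neutral buoyancy requires Δρ = 0, i.e. −α(T_deep − T_surf′) + β(S_deep − S_surf) = 0.
T_surf′ = T_deep − (β/α)·ΔS = 2.0 − (7.1 × 10⁻⁴/1.1 × 10⁻⁴)·(+0.28) = 0.193 °C.
Cooling required: 2.6 − (0.193) = 2.407 °C.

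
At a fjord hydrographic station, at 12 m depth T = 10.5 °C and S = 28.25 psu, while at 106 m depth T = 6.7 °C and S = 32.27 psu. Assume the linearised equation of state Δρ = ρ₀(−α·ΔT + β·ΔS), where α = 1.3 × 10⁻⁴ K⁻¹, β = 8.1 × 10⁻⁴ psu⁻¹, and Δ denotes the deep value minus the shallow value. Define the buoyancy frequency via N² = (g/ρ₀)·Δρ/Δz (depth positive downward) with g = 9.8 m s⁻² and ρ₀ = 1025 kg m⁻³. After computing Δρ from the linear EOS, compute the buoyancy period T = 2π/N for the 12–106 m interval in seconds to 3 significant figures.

ΔT = -3.8 K, ΔS = +4.02 psu (deep − shallow).
Δρ/ρ₀ = −αΔT + βΔS = 4.94 × 10⁻⁴ + 3.2562 × 10⁻³ = 3.7502 × 10⁻³, so Δρ ≈ 3.844 kg m⁻³.
N² = (g/ρ₀)·Δρ/Δz = g·(Δρ/ρ₀)/Δz = 9.8 × 3.7502 × 10⁻³ / 94 = 3.9098 × 10⁻⁴ s⁻².
N = √(3.9098 × 10⁻⁴) = 0.019773 rad s⁻¹ → T = 2π/N = 317.77 s ≈ 318 s.

318 s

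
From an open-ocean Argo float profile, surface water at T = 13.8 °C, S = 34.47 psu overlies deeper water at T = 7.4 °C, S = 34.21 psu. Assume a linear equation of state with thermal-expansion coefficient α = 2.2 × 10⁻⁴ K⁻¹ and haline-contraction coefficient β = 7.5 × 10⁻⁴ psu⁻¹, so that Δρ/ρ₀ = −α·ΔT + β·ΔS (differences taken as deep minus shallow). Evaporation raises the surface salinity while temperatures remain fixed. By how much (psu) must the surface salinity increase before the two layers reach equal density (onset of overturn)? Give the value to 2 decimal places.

1.62 psu

Neutral buoyancy requires −α(T_deep − T_surf) + β(S_deep − S_surf′) = 0.
S_surf′ = S_deep − (α/β)·ΔT = 34.21 − (2.2 × 10⁻⁴/7.5 × 10⁻⁴)·(-6.4) = 36.0873 psu.
Increase required: 36.0873 − 34.47 = 1.6173 psu.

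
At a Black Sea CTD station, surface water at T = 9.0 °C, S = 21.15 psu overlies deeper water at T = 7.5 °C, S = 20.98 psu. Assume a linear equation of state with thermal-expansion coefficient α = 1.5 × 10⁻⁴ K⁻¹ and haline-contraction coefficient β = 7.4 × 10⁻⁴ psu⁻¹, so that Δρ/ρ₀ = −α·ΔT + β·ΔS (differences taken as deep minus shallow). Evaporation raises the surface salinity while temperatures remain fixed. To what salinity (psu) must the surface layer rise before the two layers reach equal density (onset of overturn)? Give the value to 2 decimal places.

21.28 psu

Neutral buoyancy requires −α(T_deep − T_surf) + β(S_deep − S_surf′) = 0.
S_surf′ = S_deep − (α/β)·ΔT = 20.98 − (1.5 × 10⁻⁴/7.4 × 10⁻⁴)·(-1.5) = 21.2841 psu.
Increase required: 21.2841 − 21.15 = 0.1341 psu.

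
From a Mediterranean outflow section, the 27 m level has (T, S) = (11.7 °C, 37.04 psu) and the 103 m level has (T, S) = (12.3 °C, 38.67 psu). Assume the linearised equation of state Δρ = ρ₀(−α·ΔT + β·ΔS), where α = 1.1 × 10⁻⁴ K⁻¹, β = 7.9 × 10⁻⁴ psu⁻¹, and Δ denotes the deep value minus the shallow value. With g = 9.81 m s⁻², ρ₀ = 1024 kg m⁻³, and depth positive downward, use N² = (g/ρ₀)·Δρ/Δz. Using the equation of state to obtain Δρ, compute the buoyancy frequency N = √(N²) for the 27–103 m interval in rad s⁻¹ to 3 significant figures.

0.0126 rad s⁻¹

ΔT = +0.6 K, ΔS = +1.63 psu (deep − shallow).
Δρ/ρ₀ = −αΔT + βΔS = -6.60 × 10⁻⁵ + 1.2877 × 10⁻³ = 1.2217 × 10⁻³, so Δρ ≈ 1.251 kg m⁻³.
N² = (g/ρ₀)·Δρ/Δz = g·(Δρ/ρ₀)/Δz = 9.81 × 1.2217 × 10⁻³ / 76 = 1.5770 × 10⁻⁴ s⁻².
N = √(1.5770 × 10⁻⁴) = 0.012558 rad s⁻¹ ≈ 0.0126 rad s⁻¹.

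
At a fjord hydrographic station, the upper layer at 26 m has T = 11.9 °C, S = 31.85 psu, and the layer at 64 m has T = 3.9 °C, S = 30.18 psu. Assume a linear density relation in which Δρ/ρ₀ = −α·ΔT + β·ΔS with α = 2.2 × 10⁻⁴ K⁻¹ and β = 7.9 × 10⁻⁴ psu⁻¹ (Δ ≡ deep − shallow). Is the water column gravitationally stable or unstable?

ΔT = 3.9 − 11.9 = -8.0 K and ΔS = 30.18 − 31.85 = -1.67 psu (deep − shallow).
−αΔT = 1.76 × 10⁻³; βΔS = -1.3193 × 10⁻³; sum Δρ/ρ₀ = 4.407 × 10⁻⁴.
Δρ/ρ₀ > 0, so Δρ > 0: deeper water is denser → statically stable.

stable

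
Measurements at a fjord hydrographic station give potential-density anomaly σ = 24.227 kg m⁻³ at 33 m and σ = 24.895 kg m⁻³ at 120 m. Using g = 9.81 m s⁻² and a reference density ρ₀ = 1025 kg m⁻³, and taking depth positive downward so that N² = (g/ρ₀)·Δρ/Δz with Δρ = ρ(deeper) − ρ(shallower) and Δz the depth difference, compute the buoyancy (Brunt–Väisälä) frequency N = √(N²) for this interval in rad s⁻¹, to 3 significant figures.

Δρ = 1024.895 − 1024.227 = 0.668 kg m⁻³ over Δz = 120 − 33 = 87 m.
N² = (9.81/1025) × (0.668/87) = 7.3486 × 10⁻⁵ s⁻².
N = √(7.3486 × 10⁻⁵) = 8.5724 × 10⁻³ rad s⁻¹ ≈ 8.57 × 10⁻³ rad s⁻¹.

8.57 × 10⁻³ rad s⁻¹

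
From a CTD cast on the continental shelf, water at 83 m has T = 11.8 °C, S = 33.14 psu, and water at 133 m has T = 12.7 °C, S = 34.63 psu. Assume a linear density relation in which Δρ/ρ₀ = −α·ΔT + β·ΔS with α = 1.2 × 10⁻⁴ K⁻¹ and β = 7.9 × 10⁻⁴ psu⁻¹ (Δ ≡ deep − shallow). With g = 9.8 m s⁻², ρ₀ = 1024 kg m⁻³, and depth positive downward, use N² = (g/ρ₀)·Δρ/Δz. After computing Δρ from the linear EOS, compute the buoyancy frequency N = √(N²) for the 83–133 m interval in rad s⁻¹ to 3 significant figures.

0.0145 rad s⁻¹

ΔT = +0.9 K, ΔS = +1.49 psu (deep − shallow).
Δρ/ρ₀ = −αΔT + βΔS = -1.08 × 10⁻⁴ + 1.1771 × 10⁻³ = 1.0691 × 10⁻³, so Δρ ≈ 1.095 kg m⁻³.
N² = (g/ρ₀)·Δρ/Δz = g·(Δρ/ρ₀)/Δz = 9.8 × 1.0691 × 10⁻³ / 50 = 2.0954 × 10⁻⁴ s⁻².
N = √(2.0954 × 10⁻⁴) = 0.014475 rad s⁻¹ ≈ 0.0145 rad s⁻¹.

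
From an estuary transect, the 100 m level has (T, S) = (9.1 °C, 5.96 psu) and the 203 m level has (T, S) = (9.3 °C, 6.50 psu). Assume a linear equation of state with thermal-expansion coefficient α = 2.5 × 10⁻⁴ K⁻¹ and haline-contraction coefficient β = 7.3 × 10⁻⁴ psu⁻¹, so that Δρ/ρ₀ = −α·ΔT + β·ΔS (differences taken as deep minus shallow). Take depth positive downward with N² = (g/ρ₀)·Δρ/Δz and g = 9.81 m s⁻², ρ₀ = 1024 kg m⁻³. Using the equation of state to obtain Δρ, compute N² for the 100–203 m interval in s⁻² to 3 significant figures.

ΔT = +0.2 K, ΔS = +0.54 psu (deep − shallow).
Δρ/ρ₀ = −αΔT + βΔS = -5.00 × 10⁻⁵ + 3.942 × 10⁻⁴ = 3.442 × 10⁻⁴, so Δρ ≈ 0.3525 kg m⁻³.
N² = (g/ρ₀)·Δρ/Δz = g·(Δρ/ρ₀)/Δz = 9.81 × 3.442 × 10⁻⁴ / 103 = 3.2783 × 10⁻⁵ s⁻² ≈ 3.28 × 10⁻⁵ s⁻².

3.28 × 10⁻⁵ s⁻²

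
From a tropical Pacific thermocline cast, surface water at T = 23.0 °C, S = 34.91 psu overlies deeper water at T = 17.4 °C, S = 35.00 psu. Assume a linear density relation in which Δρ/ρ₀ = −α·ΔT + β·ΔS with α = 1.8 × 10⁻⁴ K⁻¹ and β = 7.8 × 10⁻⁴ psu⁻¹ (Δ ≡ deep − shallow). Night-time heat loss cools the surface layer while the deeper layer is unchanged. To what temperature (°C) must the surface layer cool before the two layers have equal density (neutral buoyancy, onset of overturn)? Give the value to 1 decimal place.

17.0 °C

Neutral buoyancy requires Δρ = 0, i.e. −α(T_deep − T_surf′) + β(S_deep − S_surf) = 0.
T_surf′ = T_deep − (β/α)·ΔS = 17.4 − (7.8 × 10⁻⁴/1.8 × 10⁻⁴)·(+0.09) = 17.010 °C.
Cooling required: 23.0 − (17.010) = 5.990 °C.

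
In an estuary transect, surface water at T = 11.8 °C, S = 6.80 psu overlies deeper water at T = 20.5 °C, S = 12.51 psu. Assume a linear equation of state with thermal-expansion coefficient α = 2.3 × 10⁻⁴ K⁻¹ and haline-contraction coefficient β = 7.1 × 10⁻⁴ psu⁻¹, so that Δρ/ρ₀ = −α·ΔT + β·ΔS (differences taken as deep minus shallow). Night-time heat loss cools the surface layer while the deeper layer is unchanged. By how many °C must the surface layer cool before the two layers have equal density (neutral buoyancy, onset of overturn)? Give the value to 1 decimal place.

Neutral buoyancy requires Δρ = 0, i.e. −α(T_deep − T_surf′) + β(S_deep − S_surf) = 0.
T_surf′ = T_deep − (β/α)·ΔS = 20.5 − (7.1 × 10⁻⁴/2.3 × 10⁻⁴)·(+5.71) = 2.873 °C.
Cooling required: 11.8 − (2.873) = 8.927 °C.

8.9 °C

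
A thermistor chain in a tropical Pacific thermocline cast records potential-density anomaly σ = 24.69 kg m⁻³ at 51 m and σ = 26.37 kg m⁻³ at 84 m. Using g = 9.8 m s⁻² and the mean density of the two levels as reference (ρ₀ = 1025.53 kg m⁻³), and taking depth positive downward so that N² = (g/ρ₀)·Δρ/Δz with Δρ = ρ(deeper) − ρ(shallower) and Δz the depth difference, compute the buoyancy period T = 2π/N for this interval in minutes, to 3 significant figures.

Δρ = 1026.37 − 1024.69 = 1.68 kg m⁻³ over Δz = 84 − 51 = 33 m.
N² = (9.8/1025.53) × (1.68/33) = 4.8649 × 10⁻⁴ s⁻².
N = √(4.8649 × 10⁻⁴) = 0.022057 rad s⁻¹, so T = 2π/N = 284.86 s = 4.7477 min ≈ 4.75 min.

4.75 min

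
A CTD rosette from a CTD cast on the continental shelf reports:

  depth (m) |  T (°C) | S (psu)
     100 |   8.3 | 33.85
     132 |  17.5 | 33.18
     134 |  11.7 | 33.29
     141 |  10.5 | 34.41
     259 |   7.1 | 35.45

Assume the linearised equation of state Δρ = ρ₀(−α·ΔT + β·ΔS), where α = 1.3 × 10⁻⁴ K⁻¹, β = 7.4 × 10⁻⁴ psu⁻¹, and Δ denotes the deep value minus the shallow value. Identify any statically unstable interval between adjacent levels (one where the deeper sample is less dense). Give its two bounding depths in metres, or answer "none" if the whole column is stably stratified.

Evaluate Δρ/ρ₀ = −αΔT + βΔS across each adjacent pair:
  100–132 m: −αΔT+βΔS = −(1.3 × 10⁻⁴)(+9.2)+(7.4 × 10⁻⁴)(-0.67) = -1.7 × 10⁻³ → UNSTABLE
  132–134 m: −αΔT+βΔS = −(1.3 × 10⁻⁴)(-5.8)+(7.4 × 10⁻⁴)(+0.11) = 8.4 × 10⁻⁴ → stable
  134–141 m: −αΔT+βΔS = −(1.3 × 10⁻⁴)(-1.2)+(7.4 × 10⁻⁴)(+1.12) = 9.8 × 10⁻⁴ → stable
  141–259 m: −αΔT+βΔS = −(1.3 × 10⁻⁴)(-3.4)+(7.4 × 10⁻⁴)(+1.04) = 1.2 × 10⁻³ → stable
The 100–132 m interval has Δρ < 0: lighter water underlies denser water.

100–132 m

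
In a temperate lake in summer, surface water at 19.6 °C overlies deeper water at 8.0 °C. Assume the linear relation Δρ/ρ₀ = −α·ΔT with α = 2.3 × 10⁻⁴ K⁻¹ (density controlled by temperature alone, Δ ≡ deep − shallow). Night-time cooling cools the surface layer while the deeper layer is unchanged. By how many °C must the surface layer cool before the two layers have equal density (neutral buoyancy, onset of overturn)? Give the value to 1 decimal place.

With temperature the only control, equal density requires T_surf′ = T_deep.
T_surf′ = 8.0 °C.
Cooling required: 19.6 − 8.0 = 11.6 °C.

11.6 °C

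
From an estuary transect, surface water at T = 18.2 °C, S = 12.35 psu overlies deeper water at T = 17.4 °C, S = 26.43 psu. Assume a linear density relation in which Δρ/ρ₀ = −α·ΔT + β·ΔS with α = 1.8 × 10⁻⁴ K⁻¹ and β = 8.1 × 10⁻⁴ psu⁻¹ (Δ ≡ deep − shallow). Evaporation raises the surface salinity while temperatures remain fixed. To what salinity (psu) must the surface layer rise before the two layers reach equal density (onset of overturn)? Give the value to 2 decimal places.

26.61 psu

Neutral buoyancy requires −α(T_deep − T_surf) + β(S_deep − S_surf′) = 0.
S_surf′ = S_deep − (α/β)·ΔT = 26.43 − (1.8 × 10⁻⁴/8.1 × 10⁻⁴)·(-0.8) = 26.6078 psu.
Increase required: 26.6078 − 12.35 = 14.2578 psu.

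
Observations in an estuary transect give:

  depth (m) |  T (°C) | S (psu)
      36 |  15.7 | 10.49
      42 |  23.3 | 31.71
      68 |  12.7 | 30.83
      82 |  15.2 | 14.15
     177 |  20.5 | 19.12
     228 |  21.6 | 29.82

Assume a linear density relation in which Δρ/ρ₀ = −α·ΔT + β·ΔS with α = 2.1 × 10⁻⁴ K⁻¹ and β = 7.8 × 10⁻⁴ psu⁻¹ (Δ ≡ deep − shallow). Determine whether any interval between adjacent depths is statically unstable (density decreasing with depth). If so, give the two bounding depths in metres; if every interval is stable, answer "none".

68–82 m

Evaluate Δρ/ρ₀ = −αΔT + βΔS across each adjacent pair:
  36–42 m: −αΔT+βΔS = −(2.1 × 10⁻⁴)(+7.6)+(7.8 × 10⁻⁴)(+21.22) = 0.015 → stable
  42–68 m: −αΔT+βΔS = −(2.1 × 10⁻⁴)(-10.6)+(7.8 × 10⁻⁴)(-0.88) = 1.5 × 10⁻³ → stable
  68–82 m: −αΔT+βΔS = −(2.1 × 10⁻⁴)(+2.5)+(7.8 × 10⁻⁴)(-16.68) = -0.014 → UNSTABLE
  82–177 m: −αΔT+βΔS = −(2.1 × 10⁻⁴)(+5.3)+(7.8 × 10⁻⁴)(+4.97) = 2.8 × 10⁻³ → stable
  177–228 m: −αΔT+βΔS = −(2.1 × 10⁻⁴)(+1.1)+(7.8 × 10⁻⁴)(+10.70) = 8.1 × 10⁻³ → stable
The 68–82 m interval has Δρ < 0: lighter water underlies denser water.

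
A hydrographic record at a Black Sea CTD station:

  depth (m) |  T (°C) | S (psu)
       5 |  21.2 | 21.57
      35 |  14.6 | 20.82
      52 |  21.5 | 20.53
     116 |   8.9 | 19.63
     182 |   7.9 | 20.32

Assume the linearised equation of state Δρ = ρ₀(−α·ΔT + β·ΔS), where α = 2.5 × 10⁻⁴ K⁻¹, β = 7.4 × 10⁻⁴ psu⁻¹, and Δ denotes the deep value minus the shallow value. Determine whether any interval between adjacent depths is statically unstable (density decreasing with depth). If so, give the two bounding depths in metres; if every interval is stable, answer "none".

35–52 m

Evaluate Δρ/ρ₀ = −αΔT + βΔS across each adjacent pair:
  5–35 m: −αΔT+βΔS = −(2.5 × 10⁻⁴)(-6.6)+(7.4 × 10⁻⁴)(-0.75) = 1.1 × 10⁻³ → stable
  35–52 m: −αΔT+βΔS = −(2.5 × 10⁻⁴)(+6.9)+(7.4 × 10⁻⁴)(-0.29) = -1.9 × 10⁻³ → UNSTABLE
  52–116 m: −αΔT+βΔS = −(2.5 × 10⁻⁴)(-12.6)+(7.4 × 10⁻⁴)(-0.90) = 2.5 × 10⁻³ → stable
  116–182 m: −αΔT+βΔS = −(2.5 × 10⁻⁴)(-1.0)+(7.4 × 10⁻⁴)(+0.69) = 7.6 × 10⁻⁴ → stable
The 35–52 m interval has Δρ < 0: lighter water underlies denser water.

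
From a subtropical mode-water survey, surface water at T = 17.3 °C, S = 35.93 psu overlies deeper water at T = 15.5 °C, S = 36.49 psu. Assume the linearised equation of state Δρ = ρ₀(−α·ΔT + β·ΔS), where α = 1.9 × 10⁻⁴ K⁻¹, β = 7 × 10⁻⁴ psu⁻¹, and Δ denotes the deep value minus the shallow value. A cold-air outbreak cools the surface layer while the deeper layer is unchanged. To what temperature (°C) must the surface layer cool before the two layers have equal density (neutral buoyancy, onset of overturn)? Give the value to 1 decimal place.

Neutral buoyancy requires Δρ = 0, i.e. −α(T_deep − T_surf′) + β(S_deep − S_surf) = 0.
T_surf′ = T_deep − (β/α)·ΔS = 15.5 − (7 × 10⁻⁴/1.9 × 10⁻⁴)·(+0.56) = 13.437 °C.
Cooling required: 17.3 − (13.437) = 3.863 °C.

13.4 °C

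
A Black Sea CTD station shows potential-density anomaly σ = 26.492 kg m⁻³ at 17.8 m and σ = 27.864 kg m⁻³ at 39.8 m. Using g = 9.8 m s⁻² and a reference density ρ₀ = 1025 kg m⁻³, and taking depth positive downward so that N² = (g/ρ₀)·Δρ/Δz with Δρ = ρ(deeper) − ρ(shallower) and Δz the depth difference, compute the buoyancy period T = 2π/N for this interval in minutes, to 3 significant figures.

4.29 min

Δρ = 1027.864 − 1026.492 = 1.372 kg m⁻³ over Δz = 39.8 − 17.8 = 22 m.
N² = (9.8/1025) × (1.372/22) = 5.9626 × 10⁻⁴ s⁻².
N = √(5.9626 × 10⁻⁴) = 0.024418 rad s⁻¹, so T = 2π/N = 257.32 s = 4.2887 min ≈ 4.29 min.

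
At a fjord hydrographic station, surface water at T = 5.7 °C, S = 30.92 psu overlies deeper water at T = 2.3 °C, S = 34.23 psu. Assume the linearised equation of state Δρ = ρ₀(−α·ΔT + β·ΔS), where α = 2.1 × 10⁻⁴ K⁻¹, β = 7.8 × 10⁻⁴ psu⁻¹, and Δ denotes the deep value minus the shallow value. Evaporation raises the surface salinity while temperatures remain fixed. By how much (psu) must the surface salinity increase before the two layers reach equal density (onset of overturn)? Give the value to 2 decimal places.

Neutral buoyancy requires −α(T_deep − T_surf) + β(S_deep − S_surf′) = 0.
S_surf′ = S_deep − (α/β)·ΔT = 34.23 − (2.1 × 10⁻⁴/7.8 × 10⁻⁴)·(-3.4) = 35.1454 psu.
Increase required: 35.1454 − 30.92 = 4.2254 psu.

4.23 psu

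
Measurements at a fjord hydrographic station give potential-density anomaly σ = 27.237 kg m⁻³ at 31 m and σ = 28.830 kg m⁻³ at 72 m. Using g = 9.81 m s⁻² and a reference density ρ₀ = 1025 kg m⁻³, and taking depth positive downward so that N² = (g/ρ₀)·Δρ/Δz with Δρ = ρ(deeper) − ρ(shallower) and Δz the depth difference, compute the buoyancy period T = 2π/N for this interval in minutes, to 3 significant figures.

5.43 min

Δρ = 1028.830 − 1027.237 = 1.593 kg m⁻³ over Δz = 72 − 31 = 41 m.
N² = (9.81/1025) × (1.593/41) = 3.7186 × 10⁻⁴ s⁻².
N = √(3.7186 × 10⁻⁴) = 0.019284 rad s⁻¹, so T = 2π/N = 325.82 s = 5.4303 min ≈ 5.43 min.
Since Δρ > 0 the layer is stably stratified.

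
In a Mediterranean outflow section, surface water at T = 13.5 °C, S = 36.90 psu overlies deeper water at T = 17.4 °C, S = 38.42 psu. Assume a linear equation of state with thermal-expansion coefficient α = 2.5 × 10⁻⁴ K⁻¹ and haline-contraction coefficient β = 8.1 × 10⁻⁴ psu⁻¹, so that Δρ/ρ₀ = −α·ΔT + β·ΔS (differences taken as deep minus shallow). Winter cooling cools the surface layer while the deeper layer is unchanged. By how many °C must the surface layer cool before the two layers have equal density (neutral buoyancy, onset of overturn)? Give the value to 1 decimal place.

Neutral buoyancy requires Δρ = 0, i.e. −α(T_deep − T_surf′) + β(S_deep − S_surf) = 0.
T_surf′ = T_deep − (β/α)·ΔS = 17.4 − (8.1 × 10⁻⁴/2.5 × 10⁻⁴)·(+1.52) = 12.475 °C.
Cooling required: 13.5 − (12.475) = 1.025 °C.

1.0 °C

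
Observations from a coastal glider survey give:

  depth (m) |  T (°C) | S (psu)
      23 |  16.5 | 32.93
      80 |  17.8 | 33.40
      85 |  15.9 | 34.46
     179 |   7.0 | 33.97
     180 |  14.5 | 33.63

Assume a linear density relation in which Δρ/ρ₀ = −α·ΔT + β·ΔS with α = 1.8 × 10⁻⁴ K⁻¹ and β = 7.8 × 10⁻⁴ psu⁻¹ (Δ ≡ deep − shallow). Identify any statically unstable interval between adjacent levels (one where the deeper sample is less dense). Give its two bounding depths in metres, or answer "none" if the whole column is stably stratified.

Evaluate Δρ/ρ₀ = −αΔT + βΔS across each adjacent pair:
  23–80 m: −αΔT+βΔS = −(1.8 × 10⁻⁴)(+1.3)+(7.8 × 10⁻⁴)(+0.47) = 1.3 × 10⁻⁴ → stable
  80–85 m: −αΔT+βΔS = −(1.8 × 10⁻⁴)(-1.9)+(7.8 × 10⁻⁴)(+1.06) = 1.2 × 10⁻³ → stable
  85–179 m: −αΔT+βΔS = −(1.8 × 10⁻⁴)(-8.9)+(7.8 × 10⁻⁴)(-0.49) = 1.2 × 10⁻³ → stable
  179–180 m: −αΔT+βΔS = −(1.8 × 10⁻⁴)(+7.5)+(7.8 × 10⁻⁴)(-0.34) = -1.6 × 10⁻³ → UNSTABLE
The 179–180 m interval has Δρ < 0: lighter water underlies denser water.

179–180 m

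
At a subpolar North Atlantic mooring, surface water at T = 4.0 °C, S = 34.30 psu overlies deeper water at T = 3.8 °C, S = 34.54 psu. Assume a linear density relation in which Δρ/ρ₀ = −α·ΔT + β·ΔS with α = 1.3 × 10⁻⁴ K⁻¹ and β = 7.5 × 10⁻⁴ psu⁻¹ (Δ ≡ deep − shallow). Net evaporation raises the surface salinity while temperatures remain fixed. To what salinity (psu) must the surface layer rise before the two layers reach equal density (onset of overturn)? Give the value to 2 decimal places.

Neutral buoyancy requires −α(T_deep − T_surf) + β(S_deep − S_surf′) = 0.
S_surf′ = S_deep − (α/β)·ΔT = 34.54 − (1.3 × 10⁻⁴/7.5 × 10⁻⁴)·(-0.2) = 34.5747 psu.
Increase required: 34.5747 − 34.30 = 0.2747 psu.

34.57 psu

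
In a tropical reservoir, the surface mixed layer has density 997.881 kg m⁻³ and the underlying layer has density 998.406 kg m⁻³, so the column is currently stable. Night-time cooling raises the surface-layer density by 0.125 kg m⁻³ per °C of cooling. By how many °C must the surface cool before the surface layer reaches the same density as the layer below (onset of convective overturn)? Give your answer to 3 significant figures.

4.20 °C

Density deficit of the surface layer: 998.406 − 997.881 = 0.525 kg m⁻³.
Required change = 0.525 / 0.125 = 4.20 °C.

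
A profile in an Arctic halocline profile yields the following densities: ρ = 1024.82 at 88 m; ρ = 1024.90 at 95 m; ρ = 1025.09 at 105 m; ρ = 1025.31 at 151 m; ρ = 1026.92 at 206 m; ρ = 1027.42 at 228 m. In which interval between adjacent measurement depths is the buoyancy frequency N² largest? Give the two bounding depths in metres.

151–206 m

Compute the density gradient over each adjacent pair:
  88–95 m: Δρ/Δz = 0.08/7 = 0.011 kg m⁻⁴
  95–105 m: Δρ/Δz = 0.19/10 = 0.019 kg m⁻⁴
  105–151 m: Δρ/Δz = 0.22/46 = 4.8 × 10⁻³ kg m⁻⁴
  151–206 m: Δρ/Δz = 1.61/55 = 0.029 kg m⁻⁴
  206–228 m: Δρ/Δz = 0.50/22 = 0.023 kg m⁻⁴
The largest gradient is in the 151–206 m interval — the pycnocline.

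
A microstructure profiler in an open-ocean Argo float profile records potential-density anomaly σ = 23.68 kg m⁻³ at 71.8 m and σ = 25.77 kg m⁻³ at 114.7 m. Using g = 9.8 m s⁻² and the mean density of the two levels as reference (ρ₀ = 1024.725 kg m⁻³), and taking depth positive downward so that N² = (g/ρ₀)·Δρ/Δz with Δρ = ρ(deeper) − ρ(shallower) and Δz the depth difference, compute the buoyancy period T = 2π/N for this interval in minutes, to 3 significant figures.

4.85 min

Δρ = 1025.77 − 1023.68 = 2.09 kg m⁻³ over Δz = 114.7 − 71.8 = 42.9 m.
N² = (9.8/1024.725) × (2.09/42.9) = 4.6592 × 10⁻⁴ s⁻².
N = √(4.6592 × 10⁻⁴) = 0.021585 rad s⁻¹, so T = 2π/N = 291.09 s = 4.8515 min ≈ 4.85 min.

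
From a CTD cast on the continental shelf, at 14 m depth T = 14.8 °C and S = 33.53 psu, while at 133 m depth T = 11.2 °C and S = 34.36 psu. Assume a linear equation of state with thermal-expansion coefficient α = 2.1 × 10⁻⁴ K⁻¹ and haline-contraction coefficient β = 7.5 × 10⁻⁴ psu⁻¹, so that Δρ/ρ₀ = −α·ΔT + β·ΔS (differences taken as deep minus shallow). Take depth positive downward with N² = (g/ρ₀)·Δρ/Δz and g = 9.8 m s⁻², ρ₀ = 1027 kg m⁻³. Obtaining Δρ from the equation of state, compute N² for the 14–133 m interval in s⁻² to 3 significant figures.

ΔT = -3.6 K, ΔS = +0.83 psu (deep − shallow).
Δρ/ρ₀ = −αΔT + βΔS = 7.56 × 10⁻⁴ + 6.225 × 10⁻⁴ = 1.3785 × 10⁻³, so Δρ ≈ 1.416 kg m⁻³.
N² = (g/ρ₀)·Δρ/Δz = g·(Δρ/ρ₀)/Δz = 9.8 × 1.3785 × 10⁻³ / 119 = 1.1352 × 10⁻⁴ s⁻² ≈ 1.14 × 10⁻⁴ s⁻².

1.14 × 10⁻⁴ s⁻²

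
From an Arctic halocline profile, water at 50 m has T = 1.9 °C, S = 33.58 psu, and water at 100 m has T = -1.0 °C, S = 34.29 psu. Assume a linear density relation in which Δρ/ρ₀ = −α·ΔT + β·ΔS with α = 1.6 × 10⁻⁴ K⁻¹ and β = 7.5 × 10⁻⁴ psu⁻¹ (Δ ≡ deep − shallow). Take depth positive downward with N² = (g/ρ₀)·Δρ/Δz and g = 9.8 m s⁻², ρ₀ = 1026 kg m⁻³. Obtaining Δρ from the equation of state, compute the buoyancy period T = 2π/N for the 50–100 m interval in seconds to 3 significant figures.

ΔT = -2.9 K, ΔS = +0.71 psu (deep − shallow).
Δρ/ρ₀ = −αΔT + βΔS = 4.64 × 10⁻⁴ + 5.325 × 10⁻⁴ = 9.965 × 10⁻⁴, so Δρ ≈ 1.022 kg m⁻³.
N² = (g/ρ₀)·Δρ/Δz = g·(Δρ/ρ₀)/Δz = 9.8 × 9.965 × 10⁻⁴ / 50 = 1.9531 × 10⁻⁴ s⁻².
N = √(1.9531 × 10⁻⁴) = 0.013975 rad s⁻¹ → T = 2π/N = 449.60 s ≈ 450 s.

450 s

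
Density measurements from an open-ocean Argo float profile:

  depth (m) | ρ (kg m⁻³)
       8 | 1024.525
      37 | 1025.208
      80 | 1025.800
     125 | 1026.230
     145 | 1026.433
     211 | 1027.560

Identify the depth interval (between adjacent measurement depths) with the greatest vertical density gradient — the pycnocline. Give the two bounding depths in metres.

Compute the density gradient over each adjacent pair:
  8–37 m: Δρ/Δz = 0.683/29 = 0.024 kg m⁻⁴
  37–80 m: Δρ/Δz = 0.592/43 = 0.014 kg m⁻⁴
  80–125 m: Δρ/Δz = 0.430/45 = 9.6 × 10⁻³ kg m⁻⁴
  125–145 m: Δρ/Δz = 0.203/20 = 0.010 kg m⁻⁴
  145–211 m: Δρ/Δz = 1.127/66 = 0.017 kg m⁻⁴
The largest gradient is in the 8–37 m interval — the pycnocline.

8–37 m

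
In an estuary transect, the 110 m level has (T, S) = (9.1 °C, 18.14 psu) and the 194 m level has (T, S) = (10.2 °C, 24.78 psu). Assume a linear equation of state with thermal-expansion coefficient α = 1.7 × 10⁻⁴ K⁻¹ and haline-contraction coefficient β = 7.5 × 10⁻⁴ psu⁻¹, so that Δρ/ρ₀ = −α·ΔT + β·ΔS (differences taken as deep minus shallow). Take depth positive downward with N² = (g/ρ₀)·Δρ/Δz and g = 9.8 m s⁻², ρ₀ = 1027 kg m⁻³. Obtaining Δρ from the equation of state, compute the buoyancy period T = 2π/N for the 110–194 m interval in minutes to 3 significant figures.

ΔT = +1.1 K, ΔS = +6.64 psu (deep − shallow).
Δρ/ρ₀ = −αΔT + βΔS = -1.87 × 10⁻⁴ + 4.98 × 10⁻³ = 4.793 × 10⁻³, so Δρ ≈ 4.922 kg m⁻³.
N² = (g/ρ₀)·Δρ/Δz = g·(Δρ/ρ₀)/Δz = 9.8 × 4.793 × 10⁻³ / 84 = 5.5918 × 10⁻⁴ s⁻².
N = √(5.5918 × 10⁻⁴) = 0.023647 rad s⁻¹ → T = 2π/N = 265.71 s = 4.4285 min ≈ 4.43 min.

4.43 min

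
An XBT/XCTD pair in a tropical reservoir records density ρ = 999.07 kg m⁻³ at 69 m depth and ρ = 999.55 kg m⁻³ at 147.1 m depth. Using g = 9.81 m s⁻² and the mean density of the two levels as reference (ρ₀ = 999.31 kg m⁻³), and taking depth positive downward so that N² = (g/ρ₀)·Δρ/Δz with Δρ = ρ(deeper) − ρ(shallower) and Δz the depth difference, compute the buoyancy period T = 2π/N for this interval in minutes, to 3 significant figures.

13.5 min

Δρ = 999.55 − 999.07 = 0.48 kg m⁻³ over Δz = 147.1 − 69 = 78.1 m.
N² = (9.81/999.31) × (0.48/78.1) = 6.0334 × 10⁻⁵ s⁻².
N = √(6.0334 × 10⁻⁵) = 7.7675 × 10⁻³ rad s⁻¹, so T = 2π/N = 808.91 s = 13.482 min ≈ 13.5 min.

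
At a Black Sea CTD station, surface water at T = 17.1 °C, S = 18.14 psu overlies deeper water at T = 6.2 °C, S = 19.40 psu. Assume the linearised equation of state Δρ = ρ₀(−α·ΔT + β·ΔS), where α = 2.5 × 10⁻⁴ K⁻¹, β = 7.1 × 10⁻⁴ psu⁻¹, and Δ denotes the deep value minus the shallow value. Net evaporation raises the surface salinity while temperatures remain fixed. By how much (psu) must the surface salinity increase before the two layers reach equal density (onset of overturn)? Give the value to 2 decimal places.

5.10 psu

Neutral buoyancy requires −α(T_deep − T_surf) + β(S_deep − S_surf′) = 0.
S_surf′ = S_deep − (α/β)·ΔT = 19.40 − (2.5 × 10⁻⁴/7.1 × 10⁻⁴)·(-10.9) = 23.2380 psu.
Increase required: 23.2380 − 18.14 = 5.0980 psu.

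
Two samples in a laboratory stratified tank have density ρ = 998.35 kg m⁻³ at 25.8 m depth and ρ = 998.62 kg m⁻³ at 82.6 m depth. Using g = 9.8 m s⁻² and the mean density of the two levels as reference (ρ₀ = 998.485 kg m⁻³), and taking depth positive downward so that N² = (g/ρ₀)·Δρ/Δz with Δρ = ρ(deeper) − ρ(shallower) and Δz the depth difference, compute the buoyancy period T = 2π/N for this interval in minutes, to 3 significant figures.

15.3 min

Δρ = 998.62 − 998.35 = 0.27 kg m⁻³ over Δz = 82.6 − 25.8 = 56.8 m.
N² = (9.8/998.485) × (0.27/56.8) = 4.6655 × 10⁻⁵ s⁻².
N = √(4.6655 × 10⁻⁵) = 6.8304 × 10⁻³ rad s⁻¹, so T = 2π/N = 919.89 s = 15.332 min ≈ 15.3 min.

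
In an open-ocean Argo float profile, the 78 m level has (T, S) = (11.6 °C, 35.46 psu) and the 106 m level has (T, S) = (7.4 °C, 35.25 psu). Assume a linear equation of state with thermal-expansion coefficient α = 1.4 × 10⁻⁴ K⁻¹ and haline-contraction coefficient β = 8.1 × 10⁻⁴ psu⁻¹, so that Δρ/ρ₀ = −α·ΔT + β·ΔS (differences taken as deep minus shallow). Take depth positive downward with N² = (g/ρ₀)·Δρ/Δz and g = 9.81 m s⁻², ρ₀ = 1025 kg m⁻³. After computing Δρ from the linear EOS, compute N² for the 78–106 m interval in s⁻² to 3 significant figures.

ΔT = -4.2 K, ΔS = -0.21 psu (deep − shallow).
Δρ/ρ₀ = −αΔT + βΔS = 5.88 × 10⁻⁴ − 1.701 × 10⁻⁴ = 4.179 × 10⁻⁴, so Δρ ≈ 0.4283 kg m⁻³.
N² = (g/ρ₀)·Δρ/Δz = g·(Δρ/ρ₀)/Δz = 9.81 × 4.179 × 10⁻⁴ / 28 = 1.4641 × 10⁻⁴ s⁻² ≈ 1.46 × 10⁻⁴ s⁻².

1.46 × 10⁻⁴ s⁻²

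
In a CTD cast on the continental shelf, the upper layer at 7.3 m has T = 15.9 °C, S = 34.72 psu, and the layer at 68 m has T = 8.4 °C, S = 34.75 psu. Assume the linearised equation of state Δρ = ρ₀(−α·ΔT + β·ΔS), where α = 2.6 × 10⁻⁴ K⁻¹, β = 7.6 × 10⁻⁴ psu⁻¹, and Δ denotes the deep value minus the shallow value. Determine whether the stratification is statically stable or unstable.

stable

ΔT = 8.4 − 15.9 = -7.5 K and ΔS = 34.75 − 34.72 = +0.03 psu (deep − shallow).
−αΔT = 1.95 × 10⁻³; βΔS = 2.28 × 10⁻⁵; sum Δρ/ρ₀ = 1.9728 × 10⁻³.
Δρ/ρ₀ > 0, so Δρ > 0: deeper water is denser → statically stable.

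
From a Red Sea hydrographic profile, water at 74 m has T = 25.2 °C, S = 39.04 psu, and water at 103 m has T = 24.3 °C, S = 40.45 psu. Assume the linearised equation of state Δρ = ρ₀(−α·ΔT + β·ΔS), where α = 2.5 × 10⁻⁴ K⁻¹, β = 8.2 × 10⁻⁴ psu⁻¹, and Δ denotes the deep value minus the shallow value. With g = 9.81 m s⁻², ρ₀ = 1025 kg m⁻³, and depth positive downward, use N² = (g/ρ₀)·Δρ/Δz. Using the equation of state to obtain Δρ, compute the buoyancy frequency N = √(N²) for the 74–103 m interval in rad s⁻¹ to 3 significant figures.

ΔT = -0.9 K, ΔS = +1.41 psu (deep − shallow).
Δρ/ρ₀ = −αΔT + βΔS = 2.25 × 10⁻⁴ + 1.1562 × 10⁻³ = 1.3812 × 10⁻³, so Δρ ≈ 1.416 kg m⁻³.
N² = (g/ρ₀)·Δρ/Δz = g·(Δρ/ρ₀)/Δz = 9.81 × 1.3812 × 10⁻³ / 29 = 4.6723 × 10⁻⁴ s⁻².
N = √(4.6723 × 10⁻⁴) = 0.021616 rad s⁻¹ ≈ 0.0216 rad s⁻¹.

0.0216 rad s⁻¹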